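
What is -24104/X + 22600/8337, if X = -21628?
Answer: 172436962/45078159 ≈ 3.8253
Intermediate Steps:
-24104/X + 22600/8337 = -24104/(-21628) + 22600/8337 = -24104*(-1/21628) + 22600*(1/8337) = 6026/5407 + 22600/8337 = 172436962/45078159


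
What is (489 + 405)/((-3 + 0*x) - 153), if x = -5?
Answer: -149/26 ≈ -5.7308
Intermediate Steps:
(489 + 405)/((-3 + 0*x) - 153) = (489 + 405)/((-3 + 0*(-5)) - 153) = 894/((-3 + 0) - 153) = 894/(-3 - 153) = 894/(-156) = 894*(-1/156) = -149/26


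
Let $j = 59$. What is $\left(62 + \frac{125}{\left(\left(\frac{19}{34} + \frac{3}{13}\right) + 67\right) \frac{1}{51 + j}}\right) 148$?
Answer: $\frac{1174410488}{29963} \approx 39195.0$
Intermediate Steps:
$\left(62 + \frac{125}{\left(\left(\frac{19}{34} + \frac{3}{13}\right) + 67\right) \frac{1}{51 + j}}\right) 148 = \left(62 + \frac{125}{\left(\left(\frac{19}{34} + \frac{3}{13}\right) + 67\right) \frac{1}{51 + 59}}\right) 148 = \left(62 + \frac{125}{\left(\left(19 \cdot \frac{1}{34} + 3 \cdot \frac{1}{13}\right) + 67\right) \frac{1}{110}}\right) 148 = \left(62 + \frac{125}{\left(\left(\frac{19}{34} + \frac{3}{13}\right) + 67\right) \frac{1}{110}}\right) 148 = \left(62 + \frac{125}{\left(\frac{349}{442} + 67\right) \frac{1}{110}}\right) 148 = \left(62 + \frac{125}{\frac{29963}{442} \cdot \frac{1}{110}}\right) 148 = \left(62 + \frac{125}{\frac{29963}{48620}}\right) 148 = \left(62 + 125 \cdot \frac{48620}{29963}\right) 148 = \left(62 + \frac{6077500}{29963}\right) 148 = \frac{7935206}{29963} \cdot 148 = \frac{1174410488}{29963}$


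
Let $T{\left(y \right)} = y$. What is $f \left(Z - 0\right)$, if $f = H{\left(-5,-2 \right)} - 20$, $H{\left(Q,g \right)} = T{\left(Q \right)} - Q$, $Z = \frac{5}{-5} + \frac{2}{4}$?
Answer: $10$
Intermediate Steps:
$Z = - \frac{1}{2}$ ($Z = 5 \left(- \frac{1}{5}\right) + 2 \cdot \frac{1}{4} = -1 + \frac{1}{2} = - \frac{1}{2} \approx -0.5$)
$H{\left(Q,g \right)} = 0$ ($H{\left(Q,g \right)} = Q - Q = 0$)
$f = -20$ ($f = 0 - 20 = -20$)
$f \left(Z - 0\right) = - 20 \left(- \frac{1}{2} - 0\right) = - 20 \left(- \frac{1}{2} + 0\right) = \left(-20\right) \left(- \frac{1}{2}\right) = 10$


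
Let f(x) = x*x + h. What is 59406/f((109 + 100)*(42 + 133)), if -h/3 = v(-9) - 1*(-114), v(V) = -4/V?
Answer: 178218/4013190845 ≈ 4.4408e-5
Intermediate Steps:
h = -1030/3 (h = -3*(-4/(-9) - 1*(-114)) = -3*(-4*(-1/9) + 114) = -3*(4/9 + 114) = -3*1030/9 = -1030/3 ≈ -343.33)
f(x) = -1030/3 + x**2 (f(x) = x*x - 1030/3 = x**2 - 1030/3 = -1030/3 + x**2)
59406/f((109 + 100)*(42 + 133)) = 59406/(-1030/3 + ((109 + 100)*(42 + 133))**2) = 59406/(-1030/3 + (209*175)**2) = 59406/(-1030/3 + 36575**2) = 59406/(-1030/3 + 1337730625) = 59406/(4013190845/3) = 59406*(3/4013190845) = 178218/4013190845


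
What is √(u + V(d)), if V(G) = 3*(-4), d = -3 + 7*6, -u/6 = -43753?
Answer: √262506 ≈ 512.35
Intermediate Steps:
u = 262518 (u = -6*(-43753) = 262518)
d = 39 (d = -3 + 42 = 39)
V(G) = -12
√(u + V(d)) = √(262518 - 12) = √262506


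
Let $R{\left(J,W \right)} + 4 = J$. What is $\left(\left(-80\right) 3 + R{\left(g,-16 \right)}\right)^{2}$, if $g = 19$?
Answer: $50625$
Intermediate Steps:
$R{\left(J,W \right)} = -4 + J$
$\left(\left(-80\right) 3 + R{\left(g,-16 \right)}\right)^{2} = \left(\left(-80\right) 3 + \left(-4 + 19\right)\right)^{2} = \left(-240 + 15\right)^{2} = \left(-225\right)^{2} = 50625$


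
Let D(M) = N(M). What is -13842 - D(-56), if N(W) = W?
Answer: -13786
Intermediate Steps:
D(M) = M
-13842 - D(-56) = -13842 - 1*(-56) = -13842 + 56 = -13786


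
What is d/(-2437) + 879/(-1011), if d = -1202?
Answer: -308967/821269 ≈ -0.37621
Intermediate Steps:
d/(-2437) + 879/(-1011) = -1202/(-2437) + 879/(-1011) = -1202*(-1/2437) + 879*(-1/1011) = 1202/2437 - 293/337 = -308967/821269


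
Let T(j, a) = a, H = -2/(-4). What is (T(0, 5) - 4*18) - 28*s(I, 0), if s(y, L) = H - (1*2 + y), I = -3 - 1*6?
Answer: -277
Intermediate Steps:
H = ½ (H = -2*(-¼) = ½ ≈ 0.50000)
I = -9 (I = -3 - 6 = -9)
s(y, L) = -3/2 - y (s(y, L) = ½ - (1*2 + y) = ½ - (2 + y) = ½ + (-2 - y) = -3/2 - y)
(T(0, 5) - 4*18) - 28*s(I, 0) = (5 - 4*18) - 28*(-3/2 - 1*(-9)) = (5 - 72) - 28*(-3/2 + 9) = -67 - 28*15/2 = -67 - 1*210 = -67 - 210 = -277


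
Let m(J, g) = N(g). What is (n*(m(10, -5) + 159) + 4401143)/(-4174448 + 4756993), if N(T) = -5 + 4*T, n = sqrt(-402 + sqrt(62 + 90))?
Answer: 4401143/582545 + 134*sqrt(-402 + 2*sqrt(38))/582545 ≈ 7.555 + 0.0045407*I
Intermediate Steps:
n = sqrt(-402 + 2*sqrt(38)) (n = sqrt(-402 + sqrt(152)) = sqrt(-402 + 2*sqrt(38)) ≈ 19.74*I)
m(J, g) = -5 + 4*g
(n*(m(10, -5) + 159) + 4401143)/(-4174448 + 4756993) = (sqrt(-402 + 2*sqrt(38))*((-5 + 4*(-5)) + 159) + 4401143)/(-4174448 + 4756993) = (sqrt(-402 + 2*sqrt(38))*((-5 - 20) + 159) + 4401143)/582545 = (sqrt(-402 + 2*sqrt(38))*(-25 + 159) + 4401143)*(1/582545) = (sqrt(-402 + 2*sqrt(38))*134 + 4401143)*(1/582545) = (134*sqrt(-402 + 2*sqrt(38)) + 4401143)*(1/582545) = (4401143 + 134*sqrt(-402 + 2*sqrt(38)))*(1/582545) = 4401143/582545 + 134*sqrt(-402 + 2*sqrt(38))/582545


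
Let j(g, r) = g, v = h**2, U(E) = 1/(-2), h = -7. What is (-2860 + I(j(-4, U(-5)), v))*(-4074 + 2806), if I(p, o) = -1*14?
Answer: 3644232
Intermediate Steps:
U(E) = -1/2
v = 49 (v = (-7)**2 = 49)
I(p, o) = -14
(-2860 + I(j(-4, U(-5)), v))*(-4074 + 2806) = (-2860 - 14)*(-4074 + 2806) = -2874*(-1268) = 3644232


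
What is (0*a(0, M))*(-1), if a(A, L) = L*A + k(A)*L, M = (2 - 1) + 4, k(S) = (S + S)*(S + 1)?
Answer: 0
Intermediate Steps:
k(S) = 2*S*(1 + S) (k(S) = (2*S)*(1 + S) = 2*S*(1 + S))
M = 5 (M = 1 + 4 = 5)
a(A, L) = A*L + 2*A*L*(1 + A) (a(A, L) = L*A + (2*A*(1 + A))*L = A*L + 2*A*L*(1 + A))
(0*a(0, M))*(-1) = (0*(0*5*(3 + 2*0)))*(-1) = (0*(0*5*(3 + 0)))*(-1) = (0*(0*5*3))*(-1) = (0*0)*(-1) = 0*(-1) = 0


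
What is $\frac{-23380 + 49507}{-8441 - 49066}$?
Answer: $- \frac{8709}{19169} \approx -0.45433$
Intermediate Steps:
$\frac{-23380 + 49507}{-8441 - 49066} = \frac{26127}{-57507} = 26127 \left(- \frac{1}{57507}\right) = - \frac{8709}{19169}$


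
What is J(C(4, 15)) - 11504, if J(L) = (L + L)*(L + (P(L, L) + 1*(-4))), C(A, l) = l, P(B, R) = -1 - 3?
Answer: -11294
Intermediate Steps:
P(B, R) = -4
J(L) = 2*L*(-8 + L) (J(L) = (L + L)*(L + (-4 + 1*(-4))) = (2*L)*(L + (-4 - 4)) = (2*L)*(L - 8) = (2*L)*(-8 + L) = 2*L*(-8 + L))
J(C(4, 15)) - 11504 = 2*15*(-8 + 15) - 11504 = 2*15*7 - 11504 = 210 - 11504 = -11294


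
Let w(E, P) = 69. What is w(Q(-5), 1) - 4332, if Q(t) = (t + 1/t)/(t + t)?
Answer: -4263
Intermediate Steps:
Q(t) = (t + 1/t)/(2*t) (Q(t) = (t + 1/t)/((2*t)) = (t + 1/t)*(1/(2*t)) = (t + 1/t)/(2*t))
w(Q(-5), 1) - 4332 = 69 - 4332 = -4263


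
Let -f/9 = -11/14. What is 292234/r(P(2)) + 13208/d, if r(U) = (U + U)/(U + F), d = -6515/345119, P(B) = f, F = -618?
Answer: -2864440826821/214995 ≈ -1.3323e+7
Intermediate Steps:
f = 99/14 (f = -(-99)/14 = -9*(-11/14) = 99/14 ≈ 7.0714)
P(B) = 99/14
d = -6515/345119 (d = -6515*1/345119 = -6515/345119 ≈ -0.018878)
r(U) = 2*U/(-618 + U) (r(U) = (U + U)/(U - 618) = (2*U)/(-618 + U) = 2*U/(-618 + U))
292234/r(P(2)) + 13208/d = 292234/((2*(99/14)/(-618 + 99/14))) + 13208/(-6515/345119) = 292234/((2*(99/14)/(-8553/14))) + 13208*(-345119/6515) = 292234/((2*(99/14)*(-14/8553))) - 4558331752/6515 = 292234/(-66/2851) - 4558331752/6515 = 292234*(-2851/66) - 4558331752/6515 = -416579567/33 - 4558331752/6515 = -2864440826821/214995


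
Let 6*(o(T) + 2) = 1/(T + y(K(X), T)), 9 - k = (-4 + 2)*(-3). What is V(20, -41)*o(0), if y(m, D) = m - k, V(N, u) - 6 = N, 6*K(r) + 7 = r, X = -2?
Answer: -1430/27 ≈ -52.963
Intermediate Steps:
K(r) = -7/6 + r/6
V(N, u) = 6 + N
k = 3 (k = 9 - (-4 + 2)*(-3) = 9 - (-2)*(-3) = 9 - 1*6 = 9 - 6 = 3)
y(m, D) = -3 + m (y(m, D) = m - 1*3 = m - 3 = -3 + m)
o(T) = -2 + 1/(6*(-9/2 + T)) (o(T) = -2 + 1/(6*(T + (-3 + (-7/6 + (⅙)*(-2))))) = -2 + 1/(6*(T + (-3 + (-7/6 - ⅓)))) = -2 + 1/(6*(T + (-3 - 3/2))) = -2 + 1/(6*(T - 9/2)) = -2 + 1/(6*(-9/2 + T)))
V(20, -41)*o(0) = (6 + 20)*((55 - 12*0)/(3*(-9 + 2*0))) = 26*((55 + 0)/(3*(-9 + 0))) = 26*((⅓)*55/(-9)) = 26*((⅓)*(-⅑)*55) = 26*(-55/27) = -1430/27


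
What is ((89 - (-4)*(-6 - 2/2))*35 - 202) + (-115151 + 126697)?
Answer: 13479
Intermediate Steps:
((89 - (-4)*(-6 - 2/2))*35 - 202) + (-115151 + 126697) = ((89 - (-4)*(-6 - 2*1/2))*35 - 202) + 11546 = ((89 - (-4)*(-6 - 1))*35 - 202) + 11546 = ((89 - (-4)*(-7))*35 - 202) + 11546 = ((89 - 1*28)*35 - 202) + 11546 = ((89 - 28)*35 - 202) + 11546 = (61*35 - 202) + 11546 = (2135 - 202) + 11546 = 1933 + 11546 = 13479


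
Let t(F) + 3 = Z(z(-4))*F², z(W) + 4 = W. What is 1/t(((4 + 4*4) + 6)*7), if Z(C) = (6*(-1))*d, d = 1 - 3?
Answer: 1/397485 ≈ 2.5158e-6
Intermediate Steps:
d = -2
z(W) = -4 + W
Z(C) = 12 (Z(C) = (6*(-1))*(-2) = -6*(-2) = 12)
t(F) = -3 + 12*F²
1/t(((4 + 4*4) + 6)*7) = 1/(-3 + 12*(((4 + 4*4) + 6)*7)²) = 1/(-3 + 12*(((4 + 16) + 6)*7)²) = 1/(-3 + 12*((20 + 6)*7)²) = 1/(-3 + 12*(26*7)²) = 1/(-3 + 12*182²) = 1/(-3 + 12*33124) = 1/(-3 + 397488) = 1/397485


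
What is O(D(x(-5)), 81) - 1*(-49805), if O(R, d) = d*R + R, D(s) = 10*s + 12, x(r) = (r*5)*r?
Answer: 153289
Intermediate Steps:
x(r) = 5*r² (x(r) = (5*r)*r = 5*r²)
D(s) = 12 + 10*s
O(R, d) = R + R*d (O(R, d) = R*d + R = R + R*d)
O(D(x(-5)), 81) - 1*(-49805) = (12 + 10*(5*(-5)²))*(1 + 81) - 1*(-49805) = (12 + 10*(5*25))*82 + 49805 = (12 + 10*125)*82 + 49805 = (12 + 1250)*82 + 49805 = 1262*82 + 49805 = 103484 + 49805 = 153289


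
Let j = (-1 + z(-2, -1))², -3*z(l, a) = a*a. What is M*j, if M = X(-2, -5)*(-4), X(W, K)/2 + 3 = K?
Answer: 1024/9 ≈ 113.78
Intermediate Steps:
X(W, K) = -6 + 2*K
z(l, a) = -a²/3 (z(l, a) = -a*a/3 = -a²/3)
j = 16/9 (j = (-1 - ⅓*(-1)²)² = (-1 - ⅓*1)² = (-1 - ⅓)² = (-4/3)² = 16/9 ≈ 1.7778)
M = 64 (M = (-6 + 2*(-5))*(-4) = (-6 - 10)*(-4) = -16*(-4) = 64)
M*j = 64*(16/9) = 1024/9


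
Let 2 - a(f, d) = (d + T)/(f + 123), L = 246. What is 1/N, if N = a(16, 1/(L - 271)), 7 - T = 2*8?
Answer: 3475/7176 ≈ 0.48425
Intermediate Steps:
T = -9 (T = 7 - 2*8 = 7 - 1*16 = 7 - 16 = -9)
a(f, d) = 2 - (-9 + d)/(123 + f) (a(f, d) = 2 - (d - 9)/(f + 123) = 2 - (-9 + d)/(123 + f))
N = 7176/3475 (N = (255 - 1/(246 - 271) + 2*16)/(123 + 16) = (255 - 1/(-25) + 32)/139 = (255 - 1*(-1/25) + 32)/139 = (255 + 1/25 + 32)/139 = (1/139)*(7176/25) = 7176/3475 ≈ 2.0650)
1/N = 1/(7176/3475) = 3475/7176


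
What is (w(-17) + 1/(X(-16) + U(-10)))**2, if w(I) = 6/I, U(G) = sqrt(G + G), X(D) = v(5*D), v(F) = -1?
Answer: (-191*I + 552*sqrt(5))/(289*(-19*I + 4*sqrt(5))) ≈ 0.1151 + 0.17061*I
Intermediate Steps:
X(D) = -1
U(G) = sqrt(2)*sqrt(G) (U(G) = sqrt(2*G) = sqrt(2)*sqrt(G))
(w(-17) + 1/(X(-16) + U(-10)))**2 = (6/(-17) + 1/(-1 + sqrt(2)*sqrt(-10)))**2 = (6*(-1/17) + 1/(-1 + sqrt(2)*(I*sqrt(10))))**2 = (-6/17 + 1/(-1 + 2*I*sqrt(5)))**2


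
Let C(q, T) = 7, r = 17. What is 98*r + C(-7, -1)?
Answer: 1673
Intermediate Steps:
98*r + C(-7, -1) = 98*17 + 7 = 1666 + 7 = 1673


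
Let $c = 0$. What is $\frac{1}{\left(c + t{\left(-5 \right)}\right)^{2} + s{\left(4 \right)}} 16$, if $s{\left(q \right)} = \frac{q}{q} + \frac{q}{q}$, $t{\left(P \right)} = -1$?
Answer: $\frac{16}{3} \approx 5.3333$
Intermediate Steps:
$s{\left(q \right)} = 2$ ($s{\left(q \right)} = 1 + 1 = 2$)
$\frac{1}{\left(c + t{\left(-5 \right)}\right)^{2} + s{\left(4 \right)}} 16 = \frac{1}{\left(0 - 1\right)^{2} + 2} \cdot 16 = \frac{1}{\left(-1\right)^{2} + 2} \cdot 16 = \frac{1}{1 + 2} \cdot 16 = \frac{1}{3} \cdot 16 = \frac{16}{3}$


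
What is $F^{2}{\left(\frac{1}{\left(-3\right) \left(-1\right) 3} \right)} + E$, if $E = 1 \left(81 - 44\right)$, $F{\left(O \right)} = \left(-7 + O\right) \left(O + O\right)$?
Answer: $\frac{258133}{6561} \approx 39.344$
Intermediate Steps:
$F{\left(O \right)} = 2 O \left(-7 + O\right)$ ($F{\left(O \right)} = \left(-7 + O\right) 2 O = 2 O \left(-7 + O\right)$)
$E = 37$ ($E = 1 \cdot 37 = 37$)
$F^{2}{\left(\frac{1}{\left(-3\right) \left(-1\right) 3} \right)} + E = \left(\frac{2 \left(-7 + \frac{1}{\left(-3\right) \left(-1\right) 3}\right)}{\left(-3\right) \left(-1\right) 3}\right)^{2} + 37 = \left(\frac{2 \left(-7 + \frac{1}{3 \cdot 3}\right)}{3 \cdot 3}\right)^{2} + 37 = \left(\frac{2 \left(-7 + \frac{1}{9}\right)}{9}\right)^{2} + 37 = \left(2 \cdot \frac{1}{9} \left(-7 + \frac{1}{9}\right)\right)^{2} + 37 = \left(2 \cdot \frac{1}{9} \left(- \frac{62}{9}\right)\right)^{2} + 37 = \left(- \frac{124}{81}\right)^{2} + 37 = \frac{15376}{6561} + 37 = \frac{258133}{6561}$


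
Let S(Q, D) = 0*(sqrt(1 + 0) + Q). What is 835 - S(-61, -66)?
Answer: 835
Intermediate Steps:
S(Q, D) = 0 (S(Q, D) = 0*(sqrt(1) + Q) = 0*(1 + Q) = 0)
835 - S(-61, -66) = 835 - 1*0 = 835 + 0 = 835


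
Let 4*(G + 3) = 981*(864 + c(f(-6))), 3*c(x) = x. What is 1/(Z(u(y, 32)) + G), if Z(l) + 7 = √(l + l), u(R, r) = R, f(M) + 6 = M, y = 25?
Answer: 42181/8896183795 - √2/8896183795 ≈ 4.7413e-6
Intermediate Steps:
f(M) = -6 + M
c(x) = x/3
G = 210912 (G = -3 + (981*(864 + (-6 - 6)/3))/4 = -3 + (981*(864 + (⅓)*(-12)))/4 = -3 + (981*(864 - 4))/4 = -3 + (981*860)/4 = -3 + (¼)*843660 = -3 + 210915 = 210912)
Z(l) = -7 + √2*√l (Z(l) = -7 + √(l + l) = -7 + √(2*l) = -7 + √2*√l)
1/(Z(u(y, 32)) + G) = 1/((-7 + √2*√25) + 210912) = 1/((-7 + √2*5) + 210912) = 1/((-7 + 5*√2) + 210912) = 1/(210905 + 5*√2)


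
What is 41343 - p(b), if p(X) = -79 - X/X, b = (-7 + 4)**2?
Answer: 41423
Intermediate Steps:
b = 9 (b = (-3)**2 = 9)
p(X) = -80 (p(X) = -79 - 1*1 = -79 - 1 = -80)
41343 - p(b) = 41343 - 1*(-80) = 41343 + 80 = 41423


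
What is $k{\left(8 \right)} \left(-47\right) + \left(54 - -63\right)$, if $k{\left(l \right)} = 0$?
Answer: $117$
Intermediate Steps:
$k{\left(8 \right)} \left(-47\right) + \left(54 - -63\right) = 0 \left(-47\right) + \left(54 - -63\right) = 0 + \left(54 + 63\right) = 0 + 117 = 117$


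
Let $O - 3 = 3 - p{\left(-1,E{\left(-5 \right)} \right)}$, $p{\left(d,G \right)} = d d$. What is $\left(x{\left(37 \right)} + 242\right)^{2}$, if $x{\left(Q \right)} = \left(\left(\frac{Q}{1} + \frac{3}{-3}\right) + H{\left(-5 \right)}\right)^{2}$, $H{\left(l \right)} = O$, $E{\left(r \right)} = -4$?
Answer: $3697929$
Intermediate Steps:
$p{\left(d,G \right)} = d^{2}$
$O = 5$ ($O = 3 + \left(3 - \left(-1\right)^{2}\right) = 3 + \left(3 - 1\right) = 3 + 2 = 5$)
$H{\left(l \right)} = 5$
$x{\left(Q \right)} = \left(4 + Q\right)^{2}$ ($x{\left(Q \right)} = \left(\left(\frac{Q}{1} + \frac{3}{-3}\right) + 5\right)^{2} = \left(\left(Q 1 + 3 \left(- \frac{1}{3}\right)\right) + 5\right)^{2} = \left(\left(Q - 1\right) + 5\right)^{2} = \left(\left(-1 + Q\right) + 5\right)^{2} = \left(4 + Q\right)^{2}$)
$\left(x{\left(37 \right)} + 242\right)^{2} = \left(\left(4 + 37\right)^{2} + 242\right)^{2} = \left(41^{2} + 242\right)^{2} = \left(1681 + 242\right)^{2} = 1923^{2} = 3697929$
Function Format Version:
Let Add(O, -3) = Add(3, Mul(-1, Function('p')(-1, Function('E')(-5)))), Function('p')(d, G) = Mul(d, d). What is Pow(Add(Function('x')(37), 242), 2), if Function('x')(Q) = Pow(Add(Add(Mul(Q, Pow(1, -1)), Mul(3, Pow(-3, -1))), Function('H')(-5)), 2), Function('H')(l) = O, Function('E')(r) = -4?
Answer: 3697929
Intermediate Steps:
Function('p')(d, G) = Pow(d, 2)
O = 5 (O = Add(3, Add(3, Mul(-1, Pow(-1, 2)))) = Add(3, Add(3, Mul(-1, 1))) = Add(3, Add(3, -1)) = Add(3, 2) = 5)
Function('H')(l) = 5
Function('x')(Q) = Pow(Add(4, Q), 2) (Function('x')(Q) = Pow(Add(Add(Mul(Q, Pow(1, -1)), Mul(3, Pow(-3, -1))), 5), 2) = Pow(Add(Add(Mul(Q, 1), Mul(3, Rational(-1, 3))), 5), 2) = Pow(Add(Add(Q, -1), 5), 2) = Pow(Add(Add(-1, Q), 5), 2) = Pow(Add(4, Q), 2))
Pow(Add(Function('x')(37), 242), 2) = Pow(Add(Pow(Add(4, 37), 2), 242), 2) = Pow(Add(Pow(41, 2), 242), 2) = Pow(Add(1681, 242), 2) = Pow(1923, 2) = 3697929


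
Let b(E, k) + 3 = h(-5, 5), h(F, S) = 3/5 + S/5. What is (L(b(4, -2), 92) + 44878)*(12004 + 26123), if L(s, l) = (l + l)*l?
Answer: 2356477362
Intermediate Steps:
h(F, S) = ⅗ + S/5 (h(F, S) = 3*(⅕) + S*(⅕) = ⅗ + S/5)
b(E, k) = -7/5 (b(E, k) = -3 + (⅗ + (⅕)*5) = -3 + (⅗ + 1) = -3 + 8/5 = -7/5)
L(s, l) = 2*l² (L(s, l) = (2*l)*l = 2*l²)
(L(b(4, -2), 92) + 44878)*(12004 + 26123) = (2*92² + 44878)*(12004 + 26123) = (2*8464 + 44878)*38127 = (16928 + 44878)*38127 = 61806*38127 = 2356477362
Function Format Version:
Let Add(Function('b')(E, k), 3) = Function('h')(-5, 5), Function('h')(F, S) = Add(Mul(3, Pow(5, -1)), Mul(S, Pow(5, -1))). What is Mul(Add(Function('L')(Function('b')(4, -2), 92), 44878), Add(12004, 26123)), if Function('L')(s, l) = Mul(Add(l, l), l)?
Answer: 2356477362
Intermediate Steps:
Function('h')(F, S) = Add(Rational(3, 5), Mul(Rational(1, 5), S)) (Function('h')(F, S) = Add(Mul(3, Rational(1, 5)), Mul(S, Rational(1, 5))) = Add(Rational(3, 5), Mul(Rational(1, 5), S)))
Function('b')(E, k) = Rational(-7, 5) (Function('b')(E, k) = Add(-3, Add(Rational(3, 5), Mul(Rational(1, 5), 5))) = Add(-3, Add(Rational(3, 5), 1)) = Add(-3, Rational(8, 5)) = Rational(-7, 5))
Function('L')(s, l) = Mul(2, Pow(l, 2)) (Function('L')(s, l) = Mul(Mul(2, l), l) = Mul(2, Pow(l, 2)))
Mul(Add(Function('L')(Function('b')(4, -2), 92), 44878), Add(12004, 26123)) = Mul(Add(Mul(2, Pow(92, 2)), 44878), Add(12004, 26123)) = Mul(Add(Mul(2, 8464), 44878), 38127) = Mul(Add(16928, 44878), 38127) = Mul(61806, 38127) = 2356477362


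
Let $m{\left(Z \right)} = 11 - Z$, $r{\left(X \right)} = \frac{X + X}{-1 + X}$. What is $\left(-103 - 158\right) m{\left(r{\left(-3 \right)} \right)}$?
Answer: $- \frac{4959}{2} \approx -2479.5$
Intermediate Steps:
$r{\left(X \right)} = \frac{2 X}{-1 + X}$
$\left(-103 - 158\right) m{\left(r{\left(-3 \right)} \right)} = \left(-103 - 158\right) \left(11 - 2 \left(-3\right) \frac{1}{-1 - 3}\right) = - 261 \left(11 - 2 \left(-3\right) \frac{1}{-4}\right) = - 261 \left(11 - 2 \left(-3\right) \left(- \frac{1}{4}\right)\right) = - 261 \left(11 - \frac{3}{2}\right) = \left(-261\right) \frac{19}{2} = - \frac{4959}{2}$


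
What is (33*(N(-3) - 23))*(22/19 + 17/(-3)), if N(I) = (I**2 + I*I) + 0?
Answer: 14135/19 ≈ 743.95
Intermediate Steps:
N(I) = 2*I**2 (N(I) = (I**2 + I**2) + 0 = 2*I**2 + 0 = 2*I**2)
(33*(N(-3) - 23))*(22/19 + 17/(-3)) = (33*(2*(-3)**2 - 23))*(22/19 + 17/(-3)) = (33*(2*9 - 23))*(22*(1/19) + 17*(-1/3)) = (33*(18 - 23))*(22/19 - 17/3) = (33*(-5))*(-257/57) = -165*(-257/57) = 14135/19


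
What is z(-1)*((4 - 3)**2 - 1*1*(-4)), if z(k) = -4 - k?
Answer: -15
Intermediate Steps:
z(-1)*((4 - 3)**2 - 1*1*(-4)) = (-4 - 1*(-1))*((4 - 3)**2 - 1*1*(-4)) = (-4 + 1)*(1**2 - 1*(-4)) = -3*(1 + 4) = -3*5 = -15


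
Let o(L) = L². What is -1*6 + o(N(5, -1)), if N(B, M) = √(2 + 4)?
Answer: 0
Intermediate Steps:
N(B, M) = √6
-1*6 + o(N(5, -1)) = -1*6 + (√6)² = -6 + 6 = 0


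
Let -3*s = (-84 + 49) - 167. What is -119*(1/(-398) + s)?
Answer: -9566767/1194 ≈ -8012.4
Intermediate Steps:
s = 202/3 (s = -((-84 + 49) - 167)/3 = -(-35 - 167)/3 = -⅓*(-202) = 202/3 ≈ 67.333)
-119*(1/(-398) + s) = -119*(1/(-398) + 202/3) = -119*(-1/398 + 202/3) = -119*80393/1194 = -9566767/1194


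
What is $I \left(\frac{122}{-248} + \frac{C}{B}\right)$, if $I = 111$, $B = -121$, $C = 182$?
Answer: $- \frac{3324339}{15004} \approx -221.56$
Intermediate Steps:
$I \left(\frac{122}{-248} + \frac{C}{B}\right) = 111 \left(\frac{122}{-248} + \frac{182}{-121}\right) = 111 \left(122 \left(- \frac{1}{248}\right) + 182 \left(- \frac{1}{121}\right)\right) = 111 \left(- \frac{61}{124} - \frac{182}{121}\right) = 111 \left(- \frac{29949}{15004}\right) = - \frac{3324339}{15004}$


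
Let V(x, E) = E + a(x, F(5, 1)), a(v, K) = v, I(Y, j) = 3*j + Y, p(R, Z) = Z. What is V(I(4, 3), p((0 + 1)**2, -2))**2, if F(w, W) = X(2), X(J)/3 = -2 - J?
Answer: 121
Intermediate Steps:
X(J) = -6 - 3*J (X(J) = 3*(-2 - J) = -6 - 3*J)
F(w, W) = -12 (F(w, W) = -6 - 3*2 = -6 - 6 = -12)
I(Y, j) = Y + 3*j
V(x, E) = E + x
V(I(4, 3), p((0 + 1)**2, -2))**2 = (-2 + (4 + 3*3))**2 = (-2 + (4 + 9))**2 = (-2 + 13)**2 = 11**2 = 121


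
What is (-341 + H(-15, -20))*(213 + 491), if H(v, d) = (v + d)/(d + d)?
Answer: -239448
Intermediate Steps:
H(v, d) = (d + v)/(2*d) (H(v, d) = (d + v)/((2*d)) = (d + v)*(1/(2*d)) = (d + v)/(2*d))
(-341 + H(-15, -20))*(213 + 491) = (-341 + (½)*(-20 - 15)/(-20))*(213 + 491) = (-341 + (½)*(-1/20)*(-35))*704 = (-341 + 7/8)*704 = -2721/8*704 = -239448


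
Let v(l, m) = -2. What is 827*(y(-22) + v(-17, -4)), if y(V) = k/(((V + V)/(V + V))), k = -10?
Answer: -9924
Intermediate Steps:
y(V) = -10 (y(V) = -10/((V + V)/(V + V)) = -10/((2*V)/((2*V))) = -10/((2*V)*(1/(2*V))) = -10/1 = -10*1 = -10)
827*(y(-22) + v(-17, -4)) = 827*(-10 - 2) = 827*(-12) = -9924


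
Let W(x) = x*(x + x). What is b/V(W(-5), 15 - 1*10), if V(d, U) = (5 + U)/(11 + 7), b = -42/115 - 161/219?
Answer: -83139/41975 ≈ -1.9807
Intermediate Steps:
b = -27713/25185 (b = -42*1/115 - 161*1/219 = -42/115 - 161/219 = -27713/25185 ≈ -1.1004)
W(x) = 2*x² (W(x) = x*(2*x) = 2*x²)
V(d, U) = 5/18 + U/18 (V(d, U) = (5 + U)/18 = (5 + U)*(1/18) = 5/18 + U/18)
b/V(W(-5), 15 - 1*10) = -27713/(25185*(5/18 + (15 - 1*10)/18)) = -27713/(25185*(5/18 + (15 - 10)/18)) = -27713/(25185*(5/18 + (1/18)*5)) = -27713/(25185*(5/18 + 5/18)) = -27713/(25185*5/9) = -27713/25185*9/5 = -83139/41975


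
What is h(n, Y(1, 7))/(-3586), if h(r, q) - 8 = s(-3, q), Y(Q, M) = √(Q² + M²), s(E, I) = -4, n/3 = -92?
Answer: -2/1793 ≈ -0.0011154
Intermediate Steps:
n = -276 (n = 3*(-92) = -276)
Y(Q, M) = √(M² + Q²)
h(r, q) = 4 (h(r, q) = 8 - 4 = 4)
h(n, Y(1, 7))/(-3586) = 4/(-3586) = 4*(-1/3586) = -2/1793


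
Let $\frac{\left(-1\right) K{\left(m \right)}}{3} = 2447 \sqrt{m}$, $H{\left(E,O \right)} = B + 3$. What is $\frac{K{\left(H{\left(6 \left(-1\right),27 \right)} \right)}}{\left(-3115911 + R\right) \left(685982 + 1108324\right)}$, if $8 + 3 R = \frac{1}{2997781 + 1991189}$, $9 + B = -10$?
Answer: $\frac{73248057540 i}{13946422641184186219} \approx 5.2521 \cdot 10^{-9} i$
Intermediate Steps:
$B = -19$ ($B = -9 - 10 = -19$)
$R = - \frac{39911759}{14966910}$ ($R = - \frac{8}{3} + \frac{1}{3 \left(2997781 + 1991189\right)} = - \frac{8}{3} + \frac{1}{3 \cdot 4988970} = - \frac{8}{3} + \frac{1}{3} \cdot \frac{1}{4988970} = - \frac{8}{3} + \frac{1}{14966910} = - \frac{39911759}{14966910} \approx -2.6667$)
$H{\left(E,O \right)} = -16$ ($H{\left(E,O \right)} = -19 + 3 = -16$)
$K{\left(m \right)} = - 7341 \sqrt{m}$ ($K{\left(m \right)} = - 3 \cdot 2447 \sqrt{m} = - 7341 \sqrt{m}$)
$\frac{K{\left(H{\left(6 \left(-1\right),27 \right)} \right)}}{\left(-3115911 + R\right) \left(685982 + 1108324\right)} = \frac{\left(-7341\right) \sqrt{-16}}{\left(-3115911 - \frac{39911759}{14966910}\right) \left(685982 + 1108324\right)} = \frac{\left(-7341\right) 4 i}{\left(- \frac{46635599416769}{14966910}\right) 1794306} = \frac{\left(-29364\right) i}{- \frac{13946422641184186219}{2494485}} = - 29364 i \left(- \frac{2494485}{13946422641184186219}\right) = \frac{73248057540 i}{13946422641184186219}$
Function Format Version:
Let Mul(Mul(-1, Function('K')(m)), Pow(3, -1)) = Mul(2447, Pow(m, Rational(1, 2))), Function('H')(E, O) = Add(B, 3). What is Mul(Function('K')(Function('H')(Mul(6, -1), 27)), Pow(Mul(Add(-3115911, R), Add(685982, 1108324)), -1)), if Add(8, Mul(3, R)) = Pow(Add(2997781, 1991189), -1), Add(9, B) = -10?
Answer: Mul(Rational(73248057540, 13946422641184186219), I) ≈ Mul(5.2521e-9, I)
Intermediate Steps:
B = -19 (B = Add(-9, -10) = -19)
R = Rational(-39911759, 14966910) (R = Add(Rational(-8, 3), Mul(Rational(1, 3), Pow(Add(2997781, 1991189), -1))) = Add(Rational(-8, 3), Mul(Rational(1, 3), Pow(4988970, -1))) = Add(Rational(-8, 3), Mul(Rational(1, 3), Rational(1, 4988970))) = Add(Rational(-8, 3), Rational(1, 14966910)) = Rational(-39911759, 14966910) ≈ -2.6667)
Function('H')(E, O) = -16 (Function('H')(E, O) = Add(-19, 3) = -16)
Function('K')(m) = Mul(-7341, Pow(m, Rational(1, 2))) (Function('K')(m) = Mul(-3, Mul(2447, Pow(m, Rational(1, 2)))) = Mul(-7341, Pow(m, Rational(1, 2))))
Mul(Function('K')(Function('H')(Mul(6, -1), 27)), Pow(Mul(Add(-3115911, R), Add(685982, 1108324)), -1)) = Mul(Mul(-7341, Pow(-16, Rational(1, 2))), Pow(Mul(Add(-3115911, Rational(-39911759, 14966910)), Add(685982, 1108324)), -1)) = Mul(Mul(-7341, Mul(4, I)), Pow(Mul(Rational(-46635599416769, 14966910), 1794306), -1)) = Mul(Mul(-29364, I), Pow(Rational(-13946422641184186219, 2494485), -1)) = Mul(Mul(-29364, I), Rational(-2494485, 13946422641184186219)) = Mul(Rational(73248057540, 13946422641184186219), I)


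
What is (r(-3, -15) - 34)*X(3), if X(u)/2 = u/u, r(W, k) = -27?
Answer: -122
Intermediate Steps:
X(u) = 2 (X(u) = 2*(u/u) = 2*1 = 2)
(r(-3, -15) - 34)*X(3) = (-27 - 34)*2 = -61*2 = -122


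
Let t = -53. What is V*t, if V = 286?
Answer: -15158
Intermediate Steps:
V*t = 286*(-53) = -15158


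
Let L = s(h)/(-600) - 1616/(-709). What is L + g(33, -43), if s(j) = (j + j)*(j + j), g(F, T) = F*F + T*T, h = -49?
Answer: 310996391/106350 ≈ 2924.3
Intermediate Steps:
g(F, T) = F² + T²
s(j) = 4*j² (s(j) = (2*j)*(2*j) = 4*j²)
L = -1459909/106350 (L = (4*(-49)²)/(-600) - 1616/(-709) = (4*2401)*(-1/600) - 1616*(-1/709) = 9604*(-1/600) + 1616/709 = -2401/150 + 1616/709 = -1459909/106350 ≈ -13.727)
L + g(33, -43) = -1459909/106350 + (33² + (-43)²) = -1459909/106350 + (1089 + 1849) = -1459909/106350 + 2938 = 310996391/106350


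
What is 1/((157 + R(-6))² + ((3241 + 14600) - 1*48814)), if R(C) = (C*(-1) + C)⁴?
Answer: -1/6324 ≈ -0.00015813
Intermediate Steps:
R(C) = 0 (R(C) = (-C + C)⁴ = 0⁴ = 0)
1/((157 + R(-6))² + ((3241 + 14600) - 1*48814)) = 1/((157 + 0)² + ((3241 + 14600) - 1*48814)) = 1/(157² + (17841 - 48814)) = 1/(24649 - 30973) = 1/(-6324) = -1/6324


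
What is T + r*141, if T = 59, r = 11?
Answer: 1610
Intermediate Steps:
T + r*141 = 59 + 11*141 = 59 + 1551 = 1610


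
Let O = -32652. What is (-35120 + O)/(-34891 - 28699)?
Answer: 33886/31795 ≈ 1.0658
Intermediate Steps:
(-35120 + O)/(-34891 - 28699) = (-35120 - 32652)/(-34891 - 28699) = -67772/(-63590) = -67772*(-1/63590) = 33886/31795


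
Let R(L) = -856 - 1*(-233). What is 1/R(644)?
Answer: -1/623 ≈ -0.0016051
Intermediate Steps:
R(L) = -623 (R(L) = -856 + 233 = -623)
1/R(644) = 1/(-623) = -1/623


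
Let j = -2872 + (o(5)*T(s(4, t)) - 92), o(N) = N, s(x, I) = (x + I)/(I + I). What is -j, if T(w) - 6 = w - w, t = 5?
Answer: 2934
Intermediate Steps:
s(x, I) = (I + x)/(2*I) (s(x, I) = (I + x)/((2*I)) = (I + x)*(1/(2*I)) = (I + x)/(2*I))
T(w) = 6 (T(w) = 6 + (w - w) = 6 + 0 = 6)
j = -2934 (j = -2872 + (5*6 - 92) = -2872 + (30 - 92) = -2872 - 62 = -2934)
-j = -1*(-2934) = 2934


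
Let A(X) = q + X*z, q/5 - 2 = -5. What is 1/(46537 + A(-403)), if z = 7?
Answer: 1/43701 ≈ 2.2883e-5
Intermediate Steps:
q = -15 (q = 10 + 5*(-5) = 10 - 25 = -15)
A(X) = -15 + 7*X (A(X) = -15 + X*7 = -15 + 7*X)
1/(46537 + A(-403)) = 1/(46537 + (-15 + 7*(-403))) = 1/(46537 + (-15 - 2821)) = 1/(46537 - 2836) = 1/43701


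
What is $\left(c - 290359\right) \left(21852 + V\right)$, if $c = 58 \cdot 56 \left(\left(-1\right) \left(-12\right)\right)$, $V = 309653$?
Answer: $-83334721415$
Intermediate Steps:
$c = 38976$ ($c = 3248 \cdot 12 = 38976$)
$\left(c - 290359\right) \left(21852 + V\right) = \left(38976 - 290359\right) \left(21852 + 309653\right) = \left(-251383\right) 331505 = -83334721415$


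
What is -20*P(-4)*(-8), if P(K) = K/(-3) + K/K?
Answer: 1120/3 ≈ 373.33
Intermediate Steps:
P(K) = 1 - K/3 (P(K) = K*(-1/3) + 1 = -K/3 + 1 = 1 - K/3)
-20*P(-4)*(-8) = -20*(1 - 1/3*(-4))*(-8) = -20*(1 + 4/3)*(-8) = -20*7/3*(-8) = -140/3*(-8) = 1120/3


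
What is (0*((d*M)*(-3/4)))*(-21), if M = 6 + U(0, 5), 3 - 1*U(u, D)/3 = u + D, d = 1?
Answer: 0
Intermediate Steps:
U(u, D) = 9 - 3*D - 3*u (U(u, D) = 9 - 3*(u + D) = 9 - 3*(D + u) = 9 + (-3*D - 3*u) = 9 - 3*D - 3*u)
M = 0 (M = 6 + (9 - 3*5 - 3*0) = 6 + (9 - 15 + 0) = 6 - 6 = 0)
(0*((d*M)*(-3/4)))*(-21) = (0*((1*0)*(-3/4)))*(-21) = (0*(0*(-3*1/4)))*(-21) = (0*(0*(-3/4)))*(-21) = (0*0)*(-21) = 0*(-21) = 0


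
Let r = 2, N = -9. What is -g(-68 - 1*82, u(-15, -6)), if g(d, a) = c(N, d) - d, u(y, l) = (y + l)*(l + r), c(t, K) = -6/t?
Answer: -452/3 ≈ -150.67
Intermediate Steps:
u(y, l) = (2 + l)*(l + y) (u(y, l) = (y + l)*(l + 2) = (l + y)*(2 + l) = (2 + l)*(l + y))
g(d, a) = 2/3 - d (g(d, a) = -6/(-9) - d = -6*(-1/9) - d = 2/3 - d)
-g(-68 - 1*82, u(-15, -6)) = -(2/3 - (-68 - 1*82)) = -(2/3 - (-68 - 82)) = -(2/3 - 1*(-150)) = -(2/3 + 150) = -1*452/3 = -452/3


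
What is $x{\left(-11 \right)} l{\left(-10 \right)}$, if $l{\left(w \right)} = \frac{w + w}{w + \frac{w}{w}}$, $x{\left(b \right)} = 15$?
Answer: $\frac{100}{3} \approx 33.333$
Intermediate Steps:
$l{\left(w \right)} = \frac{2 w}{1 + w}$ ($l{\left(w \right)} = \frac{2 w}{w + 1} = \frac{2 w}{1 + w}$)
$x{\left(-11 \right)} l{\left(-10 \right)} = 15 \cdot 2 \left(-10\right) \frac{1}{1 - 10} = 15 \cdot 2 \left(-10\right) \frac{1}{-9} = 15 \cdot 2 \left(-10\right) \left(- \frac{1}{9}\right) = 15 \cdot \frac{20}{9} = \frac{100}{3}$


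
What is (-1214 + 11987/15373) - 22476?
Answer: -364174383/15373 ≈ -23689.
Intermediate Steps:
(-1214 + 11987/15373) - 22476 = -18650835/15373 - 22476 = -364174383/15373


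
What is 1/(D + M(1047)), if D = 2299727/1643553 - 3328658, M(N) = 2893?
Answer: -1643553/5466068743318 ≈ -3.0068e-7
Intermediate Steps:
D = -5470823542147/1643553 (D = 2299727*(1/1643553) - 3328658 = 2299727/1643553 - 3328658 = -5470823542147/1643553 ≈ -3.3287e+6)
1/(D + M(1047)) = 1/(-5470823542147/1643553 + 2893) = 1/(-5466068743318/1643553) = -1643553/5466068743318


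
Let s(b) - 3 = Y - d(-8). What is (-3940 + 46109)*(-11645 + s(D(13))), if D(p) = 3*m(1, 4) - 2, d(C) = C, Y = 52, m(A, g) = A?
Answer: -488401358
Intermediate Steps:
D(p) = 1 (D(p) = 3*1 - 2 = 3 - 2 = 1)
s(b) = 63 (s(b) = 3 + (52 - 1*(-8)) = 3 + (52 + 8) = 3 + 60 = 63)
(-3940 + 46109)*(-11645 + s(D(13))) = (-3940 + 46109)*(-11645 + 63) = 42169*(-11582) = -488401358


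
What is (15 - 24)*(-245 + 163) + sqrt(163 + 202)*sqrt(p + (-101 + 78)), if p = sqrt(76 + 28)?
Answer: 738 + sqrt(-8395 + 730*sqrt(26)) ≈ 738.0 + 68.357*I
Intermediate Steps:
p = 2*sqrt(26) (p = sqrt(104) = 2*sqrt(26) ≈ 10.198)
(15 - 24)*(-245 + 163) + sqrt(163 + 202)*sqrt(p + (-101 + 78)) = (15 - 24)*(-245 + 163) + sqrt(163 + 202)*sqrt(2*sqrt(26) + (-101 + 78)) = -9*(-82) + sqrt(365)*sqrt(2*sqrt(26) - 23) = 738 + sqrt(365)*sqrt(-23 + 2*sqrt(26))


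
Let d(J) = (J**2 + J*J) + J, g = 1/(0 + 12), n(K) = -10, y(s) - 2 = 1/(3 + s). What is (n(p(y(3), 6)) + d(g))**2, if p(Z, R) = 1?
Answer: 508369/5184 ≈ 98.065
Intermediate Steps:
y(s) = 2 + 1/(3 + s)
g = 1/12 ≈ 0.083333
d(J) = J + 2*J**2 (d(J) = (J**2 + J**2) + J = 2*J**2 + J = J + 2*J**2)
(n(p(y(3), 6)) + d(g))**2 = (-10 + (1 + 2*(1/12))/12)**2 = (-10 + (1 + 1/6)/12)**2 = (-10 + (1/12)*(7/6))**2 = (-10 + 7/72)**2 = (-713/72)**2 = 508369/5184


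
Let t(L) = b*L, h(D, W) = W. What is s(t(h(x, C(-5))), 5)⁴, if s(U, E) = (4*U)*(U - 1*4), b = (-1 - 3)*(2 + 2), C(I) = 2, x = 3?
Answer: 450868486864896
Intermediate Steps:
b = -16 (b = -4*4 = -16)
t(L) = -16*L
s(U, E) = 4*U*(-4 + U) (s(U, E) = (4*U)*(U - 4) = (4*U)*(-4 + U) = 4*U*(-4 + U))
s(t(h(x, C(-5))), 5)⁴ = (4*(-16*2)*(-4 - 16*2))⁴ = (4*(-32)*(-4 - 32))⁴ = (4*(-32)*(-36))⁴ = 4608⁴ = 450868486864896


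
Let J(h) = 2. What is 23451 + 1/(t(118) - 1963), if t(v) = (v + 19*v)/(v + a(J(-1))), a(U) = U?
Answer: 136719327/5830 ≈ 23451.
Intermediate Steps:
t(v) = 20*v/(2 + v) (t(v) = (v + 19*v)/(v + 2) = (20*v)/(2 + v) = 20*v/(2 + v))
23451 + 1/(t(118) - 1963) = 23451 + 1/(20*118/(2 + 118) - 1963) = 23451 + 1/(20*118/120 - 1963) = 23451 + 1/(20*118*(1/120) - 1963) = 23451 + 1/(59/3 - 1963) = 23451 + 1/(-5830/3) = 23451 - 3/5830 = 136719327/5830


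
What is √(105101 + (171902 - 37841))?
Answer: √239162 ≈ 489.04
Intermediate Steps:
√(105101 + (171902 - 37841)) = √(105101 + 134061) = √239162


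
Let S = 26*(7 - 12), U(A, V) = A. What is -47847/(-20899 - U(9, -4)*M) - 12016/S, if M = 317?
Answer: 145812071/1543880 ≈ 94.445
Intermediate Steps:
S = -130 (S = 26*(-5) = -130)
-47847/(-20899 - U(9, -4)*M) - 12016/S = -47847/(-20899 - 9*317) - 12016/(-130) = -47847/(-20899 - 1*2853) - 12016*(-1/130) = -47847/(-20899 - 2853) + 6008/65 = -47847/(-23752) + 6008/65 = -47847*(-1/23752) + 6008/65 = 47847/23752 + 6008/65 = 145812071/1543880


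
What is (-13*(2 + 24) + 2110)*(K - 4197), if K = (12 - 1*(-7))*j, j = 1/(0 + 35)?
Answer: -260264272/35 ≈ -7.4361e+6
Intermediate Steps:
j = 1/35 ≈ 0.028571
K = 19/35 (K = (12 - 1*(-7))*(1/35) = (12 + 7)*(1/35) = 19*(1/35) = 19/35 ≈ 0.54286)
(-13*(2 + 24) + 2110)*(K - 4197) = (-13*(2 + 24) + 2110)*(19/35 - 4197) = (-13*26 + 2110)*(-146876/35) = (-338 + 2110)*(-146876/35) = 1772*(-146876/35) = -260264272/35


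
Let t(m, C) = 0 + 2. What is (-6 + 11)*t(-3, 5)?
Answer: 10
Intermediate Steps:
t(m, C) = 2
(-6 + 11)*t(-3, 5) = (-6 + 11)*2 = 5*2 = 10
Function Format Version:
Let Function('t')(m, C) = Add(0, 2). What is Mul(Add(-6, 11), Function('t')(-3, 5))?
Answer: 10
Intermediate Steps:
Function('t')(m, C) = 2
Mul(Add(-6, 11), Function('t')(-3, 5)) = Mul(Add(-6, 11), 2) = Mul(5, 2) = 10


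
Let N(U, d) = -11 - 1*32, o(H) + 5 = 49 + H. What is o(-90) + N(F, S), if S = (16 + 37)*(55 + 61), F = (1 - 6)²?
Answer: -89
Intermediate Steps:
o(H) = 44 + H (o(H) = -5 + (49 + H) = 44 + H)
F = 25 (F = (-5)² = 25)
S = 6148 (S = 53*116 = 6148)
N(U, d) = -43 (N(U, d) = -11 - 32 = -43)
o(-90) + N(F, S) = (44 - 90) - 43 = -46 - 43 = -89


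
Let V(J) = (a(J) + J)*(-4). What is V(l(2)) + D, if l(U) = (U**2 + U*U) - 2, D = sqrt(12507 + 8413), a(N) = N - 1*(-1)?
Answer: -52 + 2*sqrt(5230) ≈ 92.637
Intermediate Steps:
a(N) = 1 + N (a(N) = N + 1 = 1 + N)
D = 2*sqrt(5230) (D = sqrt(20920) = 2*sqrt(5230) ≈ 144.64)
l(U) = -2 + 2*U**2 (l(U) = (U**2 + U**2) - 2 = 2*U**2 - 2 = -2 + 2*U**2)
V(J) = -4 - 8*J (V(J) = ((1 + J) + J)*(-4) = (1 + 2*J)*(-4) = -4 - 8*J)
V(l(2)) + D = (-4 - 8*(-2 + 2*2**2)) + 2*sqrt(5230) = (-4 - 8*(-2 + 2*4)) + 2*sqrt(5230) = (-4 - 8*(-2 + 8)) + 2*sqrt(5230) = (-4 - 8*6) + 2*sqrt(5230) = (-4 - 48) + 2*sqrt(5230) = -52 + 2*sqrt(5230)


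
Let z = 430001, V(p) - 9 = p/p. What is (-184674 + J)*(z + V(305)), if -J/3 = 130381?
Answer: -247607643987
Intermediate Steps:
J = -391143 (J = -3*130381 = -391143)
V(p) = 10 (V(p) = 9 + p/p = 9 + 1 = 10)
(-184674 + J)*(z + V(305)) = (-184674 - 391143)*(430001 + 10) = -575817*430011 = -247607643987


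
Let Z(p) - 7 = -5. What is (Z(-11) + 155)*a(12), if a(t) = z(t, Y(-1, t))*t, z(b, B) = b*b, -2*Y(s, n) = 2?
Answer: 271296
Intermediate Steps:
Y(s, n) = -1 (Y(s, n) = -½*2 = -1)
z(b, B) = b²
Z(p) = 2 (Z(p) = 7 - 5 = 2)
a(t) = t³ (a(t) = t²*t = t³)
(Z(-11) + 155)*a(12) = (2 + 155)*12³ = 157*1728 = 271296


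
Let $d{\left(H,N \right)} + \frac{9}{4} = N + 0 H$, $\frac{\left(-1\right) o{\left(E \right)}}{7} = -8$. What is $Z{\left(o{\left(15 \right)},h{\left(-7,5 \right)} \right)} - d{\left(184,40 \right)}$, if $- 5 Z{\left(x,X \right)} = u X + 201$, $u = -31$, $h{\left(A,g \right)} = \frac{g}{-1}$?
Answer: $- \frac{2179}{20} \approx -108.95$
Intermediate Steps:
$h{\left(A,g \right)} = - g$ ($h{\left(A,g \right)} = g \left(-1\right) = - g$)
$o{\left(E \right)} = 56$ ($o{\left(E \right)} = \left(-7\right) \left(-8\right) = 56$)
$d{\left(H,N \right)} = - \frac{9}{4} + N$ ($d{\left(H,N \right)} = - \frac{9}{4} + \left(N + 0 H\right) = - \frac{9}{4} + \left(N + 0\right) = - \frac{9}{4} + N$)
$Z{\left(x,X \right)} = - \frac{201}{5} + \frac{31 X}{5}$ ($Z{\left(x,X \right)} = - \frac{- 31 X + 201}{5} = - \frac{201 - 31 X}{5} = - \frac{201}{5} + \frac{31 X}{5}$)
$Z{\left(o{\left(15 \right)},h{\left(-7,5 \right)} \right)} - d{\left(184,40 \right)} = \left(- \frac{201}{5} + \frac{31 \left(\left(-1\right) 5\right)}{5}\right) - \left(- \frac{9}{4} + 40\right) = \left(- \frac{201}{5} + \frac{31}{5} \left(-5\right)\right) - \frac{151}{4} = \left(- \frac{201}{5} - 31\right) - \frac{151}{4} = - \frac{356}{5} - \frac{151}{4} = - \frac{2179}{20}$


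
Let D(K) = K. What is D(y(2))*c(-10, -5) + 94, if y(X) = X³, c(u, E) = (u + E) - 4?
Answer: -58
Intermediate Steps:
c(u, E) = -4 + E + u (c(u, E) = (E + u) - 4 = -4 + E + u)
D(y(2))*c(-10, -5) + 94 = 2³*(-4 - 5 - 10) + 94 = 8*(-19) + 94 = -152 + 94 = -58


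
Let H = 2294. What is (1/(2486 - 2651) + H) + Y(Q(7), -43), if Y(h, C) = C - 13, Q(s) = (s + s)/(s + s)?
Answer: 369269/165 ≈ 2238.0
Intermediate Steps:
Q(s) = 1 (Q(s) = (2*s)/((2*s)) = (2*s)*(1/(2*s)) = 1)
Y(h, C) = -13 + C
(1/(2486 - 2651) + H) + Y(Q(7), -43) = (1/(2486 - 2651) + 2294) + (-13 - 43) = (1/(-165) + 2294) - 56 = (-1/165 + 2294) - 56 = 378509/165 - 56 = 369269/165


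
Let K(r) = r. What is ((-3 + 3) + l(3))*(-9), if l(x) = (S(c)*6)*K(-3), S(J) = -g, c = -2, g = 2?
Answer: -324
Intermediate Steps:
S(J) = -2 (S(J) = -1*2 = -2)
l(x) = 36 (l(x) = -2*6*(-3) = -12*(-3) = 36)
((-3 + 3) + l(3))*(-9) = ((-3 + 3) + 36)*(-9) = (0 + 36)*(-9) = 36*(-9) = -324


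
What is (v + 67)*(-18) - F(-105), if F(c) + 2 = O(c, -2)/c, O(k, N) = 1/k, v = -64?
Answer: -573301/11025 ≈ -52.000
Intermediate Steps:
F(c) = -2 + c**(-2) (F(c) = -2 + 1/(c*c) = -2 + c**(-2))
(v + 67)*(-18) - F(-105) = (-64 + 67)*(-18) - (-2 + (-105)**(-2)) = 3*(-18) - (-2 + 1/11025) = -54 - 1*(-22049/11025) = -54 + 22049/11025 = -573301/11025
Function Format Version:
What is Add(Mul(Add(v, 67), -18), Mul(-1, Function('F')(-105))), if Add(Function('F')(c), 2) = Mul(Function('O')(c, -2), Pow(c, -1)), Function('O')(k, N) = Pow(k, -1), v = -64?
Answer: Rational(-573301, 11025) ≈ -52.000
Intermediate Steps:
Function('F')(c) = Add(-2, Pow(c, -2)) (Function('F')(c) = Add(-2, Mul(Pow(c, -1), Pow(c, -1))) = Add(-2, Pow(c, -2)))
Add(Mul(Add(v, 67), -18), Mul(-1, Function('F')(-105))) = Add(Mul(Add(-64, 67), -18), Mul(-1, Add(-2, Pow(-105, -2)))) = Add(Mul(3, -18), Mul(-1, Add(-2, Rational(1, 11025)))) = Add(-54, Mul(-1, Rational(-22049, 11025))) = Add(-54, Rational(22049, 11025)) = Rational(-573301, 11025)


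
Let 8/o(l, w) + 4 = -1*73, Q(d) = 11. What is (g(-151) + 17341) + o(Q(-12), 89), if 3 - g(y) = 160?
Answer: 1323160/77 ≈ 17184.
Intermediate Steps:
g(y) = -157 (g(y) = 3 - 1*160 = 3 - 160 = -157)
o(l, w) = -8/77 (o(l, w) = 8/(-4 - 1*73) = 8/(-4 - 73) = 8/(-77) = 8*(-1/77) = -8/77)
(g(-151) + 17341) + o(Q(-12), 89) = (-157 + 17341) - 8/77 = 17184 - 8/77 = 1323160/77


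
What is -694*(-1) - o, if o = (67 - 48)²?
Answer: 333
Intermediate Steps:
o = 361 (o = 19² = 361)
-694*(-1) - o = -694*(-1) - 1*361 = 694 - 361 = 333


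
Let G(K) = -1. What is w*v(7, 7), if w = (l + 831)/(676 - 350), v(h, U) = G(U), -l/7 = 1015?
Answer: 3137/163 ≈ 19.245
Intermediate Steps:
l = -7105 (l = -7*1015 = -7105)
v(h, U) = -1
w = -3137/163 (w = (-7105 + 831)/(676 - 350) = -6274/326 = -6274*1/326 = -3137/163 ≈ -19.245)
w*v(7, 7) = -3137/163*(-1) = 3137/163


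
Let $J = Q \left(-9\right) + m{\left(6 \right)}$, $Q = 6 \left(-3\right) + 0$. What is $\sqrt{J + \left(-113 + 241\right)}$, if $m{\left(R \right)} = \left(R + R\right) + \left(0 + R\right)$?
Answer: $2 \sqrt{77} \approx 17.55$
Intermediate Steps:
$m{\left(R \right)} = 3 R$ ($m{\left(R \right)} = 2 R + R = 3 R$)
$Q = -18$ ($Q = -18 + 0 = -18$)
$J = 180$ ($J = \left(-18\right) \left(-9\right) + 3 \cdot 6 = 162 + 18 = 180$)
$\sqrt{J + \left(-113 + 241\right)} = \sqrt{180 + \left(-113 + 241\right)} = \sqrt{180 + 128} = \sqrt{308} = 2 \sqrt{77}$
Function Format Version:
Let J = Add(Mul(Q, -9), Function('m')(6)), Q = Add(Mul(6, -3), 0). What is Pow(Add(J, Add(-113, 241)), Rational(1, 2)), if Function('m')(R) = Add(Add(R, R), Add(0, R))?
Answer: Mul(2, Pow(77, Rational(1, 2))) ≈ 17.550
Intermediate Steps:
Function('m')(R) = Mul(3, R) (Function('m')(R) = Add(Mul(2, R), R) = Mul(3, R))
Q = -18 (Q = Add(-18, 0) = -18)
J = 180 (J = Add(Mul(-18, -9), Mul(3, 6)) = Add(162, 18) = 180)
Pow(Add(J, Add(-113, 241)), Rational(1, 2)) = Pow(Add(180, Add(-113, 241)), Rational(1, 2)) = Pow(Add(180, 128), Rational(1, 2)) = Pow(308, Rational(1, 2)) = Mul(2, Pow(77, Rational(1, 2)))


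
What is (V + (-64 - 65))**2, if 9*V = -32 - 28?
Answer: 165649/9 ≈ 18405.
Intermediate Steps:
V = -20/3 (V = (-32 - 28)/9 = (1/9)*(-60) = -20/3 ≈ -6.6667)
(V + (-64 - 65))**2 = (-20/3 + (-64 - 65))**2 = (-20/3 - 129)**2 = (-407/3)**2 = 165649/9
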